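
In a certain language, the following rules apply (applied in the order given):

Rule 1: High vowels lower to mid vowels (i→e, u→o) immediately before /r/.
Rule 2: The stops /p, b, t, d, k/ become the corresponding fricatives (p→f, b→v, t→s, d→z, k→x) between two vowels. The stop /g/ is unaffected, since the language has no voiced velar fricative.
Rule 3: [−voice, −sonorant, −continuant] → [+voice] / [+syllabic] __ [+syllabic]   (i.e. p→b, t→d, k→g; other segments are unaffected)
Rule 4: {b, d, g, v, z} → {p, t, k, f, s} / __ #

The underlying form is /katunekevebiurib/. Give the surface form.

Rule 1 (pre-rhotic lowering): /u/ is a high vowel immediately before /r/, so it lowers to [o]. /katunekevebiurib/ → katunekevebiorib.
Rule 2 (intervocalic spirantization): /t/ is a stop between vowels /a/ and /u/, so it spirantizes to the fricative [s]. /k/ is a stop between vowels /e/ and /e/, so it spirantizes to the fricative [x]. /b/ is a stop between vowels /e/ and /i/, so it spirantizes to the fricative [v]. /katunekevebiorib/ → kasunexeveviorib.
Rule 3 (intervocalic voicing): no segment meets the environment; /kasunexeveviorib/ is unchanged.
Rule 4 (final devoicing): /b/ is a voiced obstruent in word-final position, so it devoices to [p]. /kasunexeveviorib/ → kasunexeveviorip.

kasunexeveviorip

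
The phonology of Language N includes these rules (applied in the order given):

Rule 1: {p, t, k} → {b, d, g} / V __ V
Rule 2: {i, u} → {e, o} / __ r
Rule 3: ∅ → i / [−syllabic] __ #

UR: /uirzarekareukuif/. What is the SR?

uerzaregareuguifi

Rule 1 (intervocalic voicing): /k/ is a voiceless stop between vowels /e/ and /a/, so it voices to [g]. /k/ is a voiceless stop between vowels /u/ and /u/, so it voices to [g]. /uirzarekareukuif/ → uirzaregareuguif.
Rule 2 (pre-rhotic lowering): /i/ is a high vowel immediately before /r/, so it lowers to [e]. /uirzaregareuguif/ → uerzaregareuguif.
Rule 3 (final i-epenthesis): the form ends in the consonant /f/, so [i] is inserted word-finally. /uerzaregareuguif/ → uerzaregareuguifi.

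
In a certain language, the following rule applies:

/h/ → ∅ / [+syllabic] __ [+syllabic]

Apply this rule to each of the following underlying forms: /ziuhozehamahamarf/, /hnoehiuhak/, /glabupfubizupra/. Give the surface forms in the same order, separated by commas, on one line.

/ziuhozehamahamarf/: /h/ occurs between vowels /u/ and /o/, so it deletes. /h/ occurs between vowels /e/ and /a/, so it deletes. /h/ occurs between vowels /a/ and /a/, so it deletes. → [ziuozeamaamarf].
/hnoehiuhak/: /h/ occurs between vowels /e/ and /i/, so it deletes. /h/ occurs between vowels /u/ and /a/, so it deletes. → [hnoeiuak].
/glabupfubizupra/: the rule's environment is not met; surfaces unchanged as [glabupfubizupra].

ziuozeamaamarf, hnoeiuak, glabupfubizupra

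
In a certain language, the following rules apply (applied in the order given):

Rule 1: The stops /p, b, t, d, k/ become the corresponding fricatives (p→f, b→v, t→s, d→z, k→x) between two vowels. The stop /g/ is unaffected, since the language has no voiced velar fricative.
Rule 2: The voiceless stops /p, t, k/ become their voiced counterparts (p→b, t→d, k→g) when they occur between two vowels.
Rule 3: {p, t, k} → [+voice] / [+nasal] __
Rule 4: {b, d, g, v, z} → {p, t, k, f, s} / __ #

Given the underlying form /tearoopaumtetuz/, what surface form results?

tearoofaumdesus

Rule 1 (intervocalic spirantization): /p/ is a stop between vowels /o/ and /a/, so it spirantizes to the fricative [f]. /t/ is a stop between vowels /e/ and /u/, so it spirantizes to the fricative [s]. /tearoopaumtetuz/ → tearoofaumtesuz.
Rule 2 (intervocalic voicing): no segment meets the environment; /tearoofaumtesuz/ is unchanged.
Rule 3 (post-nasal voicing): /t/ is a voiceless stop immediately after the nasal /m/, so it voices to [d]. /tearoofaumtesuz/ → tearoofaumdesuz.
Rule 4 (final devoicing): /z/ is a voiced obstruent in word-final position, so it devoices to [s]. /tearoofaumdesuz/ → tearoofaumdesus.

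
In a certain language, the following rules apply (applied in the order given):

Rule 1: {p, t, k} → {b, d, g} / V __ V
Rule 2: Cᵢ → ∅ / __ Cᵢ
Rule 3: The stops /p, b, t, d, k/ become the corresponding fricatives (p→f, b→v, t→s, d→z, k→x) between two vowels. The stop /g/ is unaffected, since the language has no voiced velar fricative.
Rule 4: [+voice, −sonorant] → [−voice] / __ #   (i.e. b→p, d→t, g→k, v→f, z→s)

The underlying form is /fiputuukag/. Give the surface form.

fivuzuugak

Rule 1 (intervocalic voicing): /p/ is a voiceless stop between vowels /i/ and /u/, so it voices to [b]. /t/ is a voiceless stop between vowels /u/ and /u/, so it voices to [d]. /k/ is a voiceless stop between vowels /u/ and /a/, so it voices to [g]. /fiputuukag/ → fibuduugag.
Rule 2 (degemination): no segment meets the environment; /fibuduugag/ is unchanged.
Rule 3 (intervocalic spirantization): /b/ is a stop between vowels /i/ and /u/, so it spirantizes to the fricative [v]. /d/ is a stop between vowels /u/ and /u/, so it spirantizes to the fricative [z]. /fibuduugag/ → fivuzuugag.
Rule 4 (final devoicing): /g/ is a voiced obstruent in word-final position, so it devoices to [k]. /fivuzuugag/ → fivuzuugak.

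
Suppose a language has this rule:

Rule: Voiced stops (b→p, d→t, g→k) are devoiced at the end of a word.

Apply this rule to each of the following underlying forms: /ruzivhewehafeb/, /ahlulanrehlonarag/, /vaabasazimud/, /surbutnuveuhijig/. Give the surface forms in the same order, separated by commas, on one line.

ruzivhewehafep, ahlulanrehlonarak, vaabasazimut, surbutnuveuhijik

/ruzivhewehafeb/: /b/ is a voiced stop in word-final position, so it devoices to [p]. → [ruzivhewehafep].
/ahlulanrehlonarag/: /g/ is a voiced stop in word-final position, so it devoices to [k]. → [ahlulanrehlonarak].
/vaabasazimud/: /d/ is a voiced stop in word-final position, so it devoices to [t]. → [vaabasazimut].
/surbutnuveuhijig/: /g/ is a voiced stop in word-final position, so it devoices to [k]. → [surbutnuveuhijik].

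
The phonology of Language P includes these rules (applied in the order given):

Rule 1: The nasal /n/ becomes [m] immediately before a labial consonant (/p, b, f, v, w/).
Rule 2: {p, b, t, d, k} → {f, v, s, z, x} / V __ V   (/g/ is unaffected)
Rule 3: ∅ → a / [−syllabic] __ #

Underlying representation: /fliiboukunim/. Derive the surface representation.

Rule 1 (nasal place assimilation): no segment meets the environment; /fliiboukunim/ is unchanged.
Rule 2 (intervocalic spirantization): /b/ is a stop between vowels /i/ and /o/, so it spirantizes to the fricative [v]. /k/ is a stop between vowels /u/ and /u/, so it spirantizes to the fricative [x]. /fliiboukunim/ → fliivouxunim.
Rule 3 (final a-epenthesis): the form ends in the consonant /m/, so [a] is inserted word-finally. /fliivouxunim/ → fliivouxunima.

fliivouxunima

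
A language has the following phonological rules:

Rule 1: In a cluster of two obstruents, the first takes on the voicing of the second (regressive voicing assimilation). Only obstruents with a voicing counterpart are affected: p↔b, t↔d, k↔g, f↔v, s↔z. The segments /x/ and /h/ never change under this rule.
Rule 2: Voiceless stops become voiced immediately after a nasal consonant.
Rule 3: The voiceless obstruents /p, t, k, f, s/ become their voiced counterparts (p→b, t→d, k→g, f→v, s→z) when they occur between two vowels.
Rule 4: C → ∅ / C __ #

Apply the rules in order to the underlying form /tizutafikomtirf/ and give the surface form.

tizudavigomdir

Rule 1 (regressive voicing assimilation): no segment meets the environment; /tizutafikomtirf/ is unchanged.
Rule 2 (post-nasal voicing): /t/ is a voiceless stop immediately after the nasal /m/, so it voices to [d]. /tizutafikomtirf/ → tizutafikomdirf.
Rule 3 (intervocalic voicing): /t/ is a voiceless obstruent between vowels /u/ and /a/, so it voices to [d]. /f/ is a voiceless obstruent between vowels /a/ and /i/, so it voices to [v]. /k/ is a voiceless obstruent between vowels /i/ and /o/, so it voices to [g]. /tizutafikomdirf/ → tizudavigomdirf.
Rule 4 (final cluster simplification): /f/ is the second consonant of a word-final cluster /rf/, so it deletes. /tizudavigomdirf/ → tizudavigomdir.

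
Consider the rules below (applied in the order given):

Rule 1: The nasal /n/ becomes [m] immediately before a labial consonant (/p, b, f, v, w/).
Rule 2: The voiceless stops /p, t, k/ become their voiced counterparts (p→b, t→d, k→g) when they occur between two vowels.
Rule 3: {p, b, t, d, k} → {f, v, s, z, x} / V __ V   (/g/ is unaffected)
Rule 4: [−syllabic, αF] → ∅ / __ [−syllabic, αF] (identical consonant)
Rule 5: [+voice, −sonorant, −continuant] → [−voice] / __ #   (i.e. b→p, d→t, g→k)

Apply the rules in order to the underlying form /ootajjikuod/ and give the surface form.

oozajiguot

Rule 1 (nasal place assimilation): no segment meets the environment; /ootajjikuod/ is unchanged.
Rule 2 (intervocalic voicing): /t/ is a voiceless stop between vowels /o/ and /a/, so it voices to [d]. /k/ is a voiceless stop between vowels /i/ and /u/, so it voices to [g]. /ootajjikuod/ → oodajjiguod.
Rule 3 (intervocalic spirantization): /d/ is a stop between vowels /o/ and /a/, so it spirantizes to the fricative [z]. /oodajjiguod/ → oozajjiguod.
Rule 4 (degemination): /jj/ is a geminate; the first /j/ deletes. /oozajjiguod/ → oozajiguod.
Rule 5 (final devoicing): /d/ is a voiced stop in word-final position, so it devoices to [t]. /oozajiguod/ → oozajiguot.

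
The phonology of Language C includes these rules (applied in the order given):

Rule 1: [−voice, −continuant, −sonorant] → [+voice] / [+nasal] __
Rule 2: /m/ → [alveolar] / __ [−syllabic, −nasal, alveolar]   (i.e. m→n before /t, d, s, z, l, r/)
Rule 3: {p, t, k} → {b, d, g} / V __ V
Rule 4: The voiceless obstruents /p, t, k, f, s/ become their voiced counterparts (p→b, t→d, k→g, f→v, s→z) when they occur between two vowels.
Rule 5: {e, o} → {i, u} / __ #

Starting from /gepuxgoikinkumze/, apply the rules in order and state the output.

gebuxgoigingunzi

Rule 1 (post-nasal voicing): /k/ is a voiceless stop immediately after the nasal /n/, so it voices to [g]. /gepuxgoikinkumze/ → gepuxgoikingumze.
Rule 2 (nasal place assimilation): /m/ precedes the alveolar consonant /z/, so it assimilates in place to [n]. /gepuxgoikingumze/ → gepuxgoikingunze.
Rule 3 (intervocalic voicing): /p/ is a voiceless stop between vowels /e/ and /u/, so it voices to [b]. /k/ is a voiceless stop between vowels /i/ and /i/, so it voices to [g]. /gepuxgoikingunze/ → gebuxgoigingunze.
Rule 4 (intervocalic voicing): no segment meets the environment; /gebuxgoigingunze/ is unchanged.
Rule 5 (final vowel raising): /e/ is a mid vowel in word-final position, so it raises to [i]. /gebuxgoigingunze/ → gebuxgoigingunzi.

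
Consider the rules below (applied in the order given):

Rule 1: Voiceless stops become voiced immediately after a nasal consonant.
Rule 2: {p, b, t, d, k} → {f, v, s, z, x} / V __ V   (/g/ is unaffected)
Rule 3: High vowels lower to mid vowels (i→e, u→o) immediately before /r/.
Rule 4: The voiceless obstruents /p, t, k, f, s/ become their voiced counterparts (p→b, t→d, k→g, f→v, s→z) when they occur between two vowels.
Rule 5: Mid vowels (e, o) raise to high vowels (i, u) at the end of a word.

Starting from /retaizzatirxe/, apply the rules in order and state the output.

rezaizzazerxi

Rule 1 (post-nasal voicing): no segment meets the environment; /retaizzatirxe/ is unchanged.
Rule 2 (intervocalic spirantization): /t/ is a stop between vowels /e/ and /a/, so it spirantizes to the fricative [s]. /t/ is a stop between vowels /a/ and /i/, so it spirantizes to the fricative [s]. /retaizzatirxe/ → resaizzasirxe.
Rule 3 (pre-rhotic lowering): /i/ is a high vowel immediately before /r/, so it lowers to [e]. /resaizzasirxe/ → resaizzaserxe.
Rule 4 (intervocalic voicing): /s/ is a voiceless obstruent between vowels /e/ and /a/, so it voices to [z]. /s/ is a voiceless obstruent between vowels /a/ and /e/, so it voices to [z]. /resaizzaserxe/ → rezaizzazerxe.
Rule 5 (final vowel raising): /e/ is a mid vowel in word-final position, so it raises to [i]. /rezaizzazerxe/ → rezaizzazerxi.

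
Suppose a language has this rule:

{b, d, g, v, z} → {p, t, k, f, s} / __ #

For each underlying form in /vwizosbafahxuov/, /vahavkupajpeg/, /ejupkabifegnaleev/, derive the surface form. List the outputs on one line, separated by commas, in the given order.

vwizosbafahxuof, vahavkupajpek, ejupkabifegnaleef

/vwizosbafahxuov/: /v/ is a voiced obstruent in word-final position, so it devoices to [f]. → [vwizosbafahxuof].
/vahavkupajpeg/: /g/ is a voiced obstruent in word-final position, so it devoices to [k]. → [vahavkupajpek].
/ejupkabifegnaleev/: /v/ is a voiced obstruent in word-final position, so it devoices to [f]. → [ejupkabifegnaleef].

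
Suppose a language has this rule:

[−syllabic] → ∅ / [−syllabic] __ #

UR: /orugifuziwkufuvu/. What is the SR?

No segment of /orugifuziwkufuvu/ meets the structural description of the rule, so the form surfaces unchanged.

orugifuziwkufuvu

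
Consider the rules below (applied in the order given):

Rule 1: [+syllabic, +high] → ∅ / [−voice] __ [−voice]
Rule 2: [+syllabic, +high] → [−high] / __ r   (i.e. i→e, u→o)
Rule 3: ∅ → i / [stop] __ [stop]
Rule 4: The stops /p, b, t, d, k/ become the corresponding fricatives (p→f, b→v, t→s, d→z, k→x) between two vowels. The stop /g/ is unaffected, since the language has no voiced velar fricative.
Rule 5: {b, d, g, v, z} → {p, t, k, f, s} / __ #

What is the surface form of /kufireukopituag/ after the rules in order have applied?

kfereuxofisuak

Rule 1 (high vowel syncope): /u/ is a high vowel flanked by voiceless consonants /k/ and /f/, so it deletes. /i/ is a high vowel flanked by voiceless consonants /p/ and /t/, so it deletes. /kufireukopituag/ → kfireukoptuag.
Rule 2 (pre-rhotic lowering): /i/ is a high vowel immediately before /r/, so it lowers to [e]. /kfireukoptuag/ → kfereukoptuag.
Rule 3 (stop-cluster i-epenthesis): /p/ and /t/ form a stop–stop cluster, so [i] is inserted between them. /kfereukoptuag/ → kfereukopituag.
Rule 4 (intervocalic spirantization): /k/ is a stop between vowels /u/ and /o/, so it spirantizes to the fricative [x]. /p/ is a stop between vowels /o/ and /i/, so it spirantizes to the fricative [f]. /t/ is a stop between vowels /i/ and /u/, so it spirantizes to the fricative [s]. /kfereukopituag/ → kfereuxofisuag.
Rule 5 (final devoicing): /g/ is a voiced obstruent in word-final position, so it devoices to [k]. /kfereuxofisuag/ → kfereuxofisuak.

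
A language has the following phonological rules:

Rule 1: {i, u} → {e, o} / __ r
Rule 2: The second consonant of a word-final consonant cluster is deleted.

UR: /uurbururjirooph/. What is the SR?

uorbororjeroop

Rule 1 (pre-rhotic lowering): /u/ is a high vowel immediately before /r/, so it lowers to [o]. /u/ is a high vowel immediately before /r/, so it lowers to [o]. /u/ is a high vowel immediately before /r/, so it lowers to [o]. /i/ is a high vowel immediately before /r/, so it lowers to [e]. /uurbururjirooph/ → uorbororjerooph.
Rule 2 (final cluster simplification): /h/ is the second consonant of a word-final cluster /ph/, so it deletes. /uorbororjerooph/ → uorbororjeroop.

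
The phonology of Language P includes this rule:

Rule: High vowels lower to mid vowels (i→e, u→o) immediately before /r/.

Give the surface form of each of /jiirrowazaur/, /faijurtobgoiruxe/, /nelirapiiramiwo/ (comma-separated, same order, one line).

/jiirrowazaur/: /i/ is a high vowel immediately before /r/, so it lowers to [e]. /u/ is a high vowel immediately before /r/, so it lowers to [o]. → [jierrowazaor].
/faijurtobgoiruxe/: /u/ is a high vowel immediately before /r/, so it lowers to [o]. /i/ is a high vowel immediately before /r/, so it lowers to [e]. → [faijortobgoeruxe].
/nelirapiiramiwo/: /i/ is a high vowel immediately before /r/, so it lowers to [e]. /i/ is a high vowel immediately before /r/, so it lowers to [e]. → [nelerapieramiwo].

jierrowazaor, faijortobgoeruxe, nelerapieramiwo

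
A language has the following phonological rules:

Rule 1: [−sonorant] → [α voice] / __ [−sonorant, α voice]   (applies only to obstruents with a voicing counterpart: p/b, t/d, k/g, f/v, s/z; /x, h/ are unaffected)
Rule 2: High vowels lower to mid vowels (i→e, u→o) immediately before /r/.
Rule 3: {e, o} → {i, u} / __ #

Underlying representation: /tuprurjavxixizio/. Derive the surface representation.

tuprorjafxixiziu

Rule 1 (regressive voicing assimilation): /v/ precedes the voiceless obstruent /x/, so it devoices to [f] by assimilation. /tuprurjavxixizio/ → tuprurjafxixizio.
Rule 2 (pre-rhotic lowering): /u/ is a high vowel immediately before /r/, so it lowers to [o]. /tuprurjafxixizio/ → tuprorjafxixizio.
Rule 3 (final vowel raising): /o/ is a mid vowel in word-final position, so it raises to [u]. /tuprorjafxixizio/ → tuprorjafxixiziu.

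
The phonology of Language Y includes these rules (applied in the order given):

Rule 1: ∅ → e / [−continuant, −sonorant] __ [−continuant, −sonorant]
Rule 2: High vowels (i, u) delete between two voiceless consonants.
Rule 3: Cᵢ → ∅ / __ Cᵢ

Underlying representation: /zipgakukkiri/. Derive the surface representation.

Rule 1 (stop-cluster e-epenthesis): /p/ and /g/ form a stop–stop cluster, so [e] is inserted between them. /k/ and /k/ form a stop–stop cluster, so [e] is inserted between them. /zipgakukkiri/ → zipegakukekiri.
Rule 2 (high vowel syncope): /u/ is a high vowel flanked by voiceless consonants /k/ and /k/, so it deletes. /zipegakukekiri/ → zipegakkekiri.
Rule 3 (degemination): /kk/ is a geminate; the first /k/ deletes. /zipegakkekiri/ → zipegakekiri.

zipegakekiri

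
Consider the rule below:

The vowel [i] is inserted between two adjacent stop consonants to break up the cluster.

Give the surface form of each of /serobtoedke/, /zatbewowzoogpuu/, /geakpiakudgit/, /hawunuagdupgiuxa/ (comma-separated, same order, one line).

serobitoedike, zatibewowzoogipuu, geakipiakudigit, hawunuagidupigiuxa

/serobtoedke/: /b/ and /t/ form a stop–stop cluster, so [i] is inserted between them. /d/ and /k/ form a stop–stop cluster, so [i] is inserted between them. → [serobitoedike].
/zatbewowzoogpuu/: /t/ and /b/ form a stop–stop cluster, so [i] is inserted between them. /g/ and /p/ form a stop–stop cluster, so [i] is inserted between them. → [zatibewowzoogipuu].
/geakpiakudgit/: /k/ and /p/ form a stop–stop cluster, so [i] is inserted between them. /d/ and /g/ form a stop–stop cluster, so [i] is inserted between them. → [geakipiakudigit].
/hawunuagdupgiuxa/: /g/ and /d/ form a stop–stop cluster, so [i] is inserted between them. /p/ and /g/ form a stop–stop cluster, so [i] is inserted between them. → [hawunuagidupigiuxa].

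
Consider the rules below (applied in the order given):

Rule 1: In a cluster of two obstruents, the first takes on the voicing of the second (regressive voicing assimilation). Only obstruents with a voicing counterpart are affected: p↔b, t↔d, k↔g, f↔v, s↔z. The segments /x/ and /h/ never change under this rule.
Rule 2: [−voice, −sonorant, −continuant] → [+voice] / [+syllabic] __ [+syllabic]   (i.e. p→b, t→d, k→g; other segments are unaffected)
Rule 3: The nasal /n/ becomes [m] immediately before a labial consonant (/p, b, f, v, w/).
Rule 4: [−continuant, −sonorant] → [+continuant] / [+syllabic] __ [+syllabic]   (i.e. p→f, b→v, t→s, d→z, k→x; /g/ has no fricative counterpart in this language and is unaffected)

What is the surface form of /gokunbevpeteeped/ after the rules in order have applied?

gogumbefpezeeved

Rule 1 (regressive voicing assimilation): /v/ precedes the voiceless obstruent /p/, so it devoices to [f] by assimilation. /gokunbevpeteeped/ → gokunbefpeteeped.
Rule 2 (intervocalic voicing): /k/ is a voiceless stop between vowels /o/ and /u/, so it voices to [g]. /t/ is a voiceless stop between vowels /e/ and /e/, so it voices to [d]. /p/ is a voiceless stop between vowels /e/ and /e/, so it voices to [b]. /gokunbefpeteeped/ → gogunbefpedeebed.
Rule 3 (nasal place assimilation): /n/ precedes the labial consonant /b/, so it assimilates in place to [m]. /gogunbefpedeebed/ → gogumbefpedeebed.
Rule 4 (intervocalic spirantization): /d/ is a stop between vowels /e/ and /e/, so it spirantizes to the fricative [z]. /b/ is a stop between vowels /e/ and /e/, so it spirantizes to the fricative [v]. /gogumbefpedeebed/ → gogumbefpezeeved.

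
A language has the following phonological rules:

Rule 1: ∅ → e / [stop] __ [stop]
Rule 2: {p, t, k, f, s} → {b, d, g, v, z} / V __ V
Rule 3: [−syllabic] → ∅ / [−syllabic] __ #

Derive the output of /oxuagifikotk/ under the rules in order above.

Rule 1 (stop-cluster e-epenthesis): /t/ and /k/ form a stop–stop cluster, so [e] is inserted between them. /oxuagifikotk/ → oxuagifikotek.
Rule 2 (intervocalic voicing): /f/ is a voiceless obstruent between vowels /i/ and /i/, so it voices to [v]. /k/ is a voiceless obstruent between vowels /i/ and /o/, so it voices to [g]. /t/ is a voiceless obstruent between vowels /o/ and /e/, so it voices to [d]. /oxuagifikotek/ → oxuagivigodek.
Rule 3 (final cluster simplification): no segment meets the environment; /oxuagivigodek/ is unchanged.

oxuagivigodek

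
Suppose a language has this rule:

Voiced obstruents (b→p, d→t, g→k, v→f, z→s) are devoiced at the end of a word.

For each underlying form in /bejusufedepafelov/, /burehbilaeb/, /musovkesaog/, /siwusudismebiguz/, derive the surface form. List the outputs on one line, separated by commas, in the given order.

bejusufedepafelof, burehbilaep, musovkesaok, siwusudismebigus

/bejusufedepafelov/: /v/ is a voiced obstruent in word-final position, so it devoices to [f]. → [bejusufedepafelof].
/burehbilaeb/: /b/ is a voiced obstruent in word-final position, so it devoices to [p]. → [burehbilaep].
/musovkesaog/: /g/ is a voiced obstruent in word-final position, so it devoices to [k]. → [musovkesaok].
/siwusudismebiguz/: /z/ is a voiced obstruent in word-final position, so it devoices to [s]. → [siwusudismebigus].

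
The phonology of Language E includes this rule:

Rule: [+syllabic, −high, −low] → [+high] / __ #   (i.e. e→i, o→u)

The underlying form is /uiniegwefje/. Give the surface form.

Scanning /uiniegwefje/: /e/ at position 5 is not in the conditioning environment; /e/ at position 8 is not in the conditioning environment; /e/ is a mid vowel in word-final position, so it raises to [i].
Result: [uiniegwefji].

uiniegwefji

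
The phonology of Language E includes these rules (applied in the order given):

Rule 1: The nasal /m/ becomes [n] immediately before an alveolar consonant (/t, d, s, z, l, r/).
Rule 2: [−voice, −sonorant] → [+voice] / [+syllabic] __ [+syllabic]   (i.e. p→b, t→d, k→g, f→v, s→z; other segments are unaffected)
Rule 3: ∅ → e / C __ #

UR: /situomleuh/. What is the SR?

siduonleuhe

Rule 1 (nasal place assimilation): /m/ precedes the alveolar consonant /l/, so it assimilates in place to [n]. /situomleuh/ → situonleuh.
Rule 2 (intervocalic voicing): /t/ is a voiceless obstruent between vowels /i/ and /u/, so it voices to [d]. /situonleuh/ → siduonleuh.
Rule 3 (final e-epenthesis): the form ends in the consonant /h/, so [e] is inserted word-finally. /siduonleuh/ → siduonleuhe.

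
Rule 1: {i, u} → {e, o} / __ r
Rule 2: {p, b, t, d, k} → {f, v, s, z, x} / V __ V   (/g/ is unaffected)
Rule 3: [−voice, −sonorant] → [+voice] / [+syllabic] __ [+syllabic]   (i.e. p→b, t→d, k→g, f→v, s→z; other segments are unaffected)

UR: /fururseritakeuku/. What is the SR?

fororserizaxeuxu

Rule 1 (pre-rhotic lowering): /u/ is a high vowel immediately before /r/, so it lowers to [o]. /u/ is a high vowel immediately before /r/, so it lowers to [o]. /fururseritakeuku/ → fororseritakeuku.
Rule 2 (intervocalic spirantization): /t/ is a stop between vowels /i/ and /a/, so it spirantizes to the fricative [s]. /k/ is a stop between vowels /a/ and /e/, so it spirantizes to the fricative [x]. /k/ is a stop between vowels /u/ and /u/, so it spirantizes to the fricative [x]. /fororseritakeuku/ → fororserisaxeuxu.
Rule 3 (intervocalic voicing): /s/ is a voiceless obstruent between vowels /i/ and /a/, so it voices to [z]. /fororserisaxeuxu/ → fororserizaxeuxu.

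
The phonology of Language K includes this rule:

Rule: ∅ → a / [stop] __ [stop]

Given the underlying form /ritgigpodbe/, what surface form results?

/t/ and /g/ form a stop–stop cluster, so [a] is inserted between them.
/g/ and /p/ form a stop–stop cluster, so [a] is inserted between them.
/d/ and /b/ form a stop–stop cluster, so [a] is inserted between them.
Surface form: [ritagigapodabe].

ritagigapodabe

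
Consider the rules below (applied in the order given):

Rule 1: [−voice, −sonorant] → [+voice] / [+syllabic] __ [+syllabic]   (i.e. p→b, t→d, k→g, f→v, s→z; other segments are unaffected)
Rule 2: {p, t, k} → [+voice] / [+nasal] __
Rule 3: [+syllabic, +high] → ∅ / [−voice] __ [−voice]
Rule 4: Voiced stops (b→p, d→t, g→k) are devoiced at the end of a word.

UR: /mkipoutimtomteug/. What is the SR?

mgiboudimdomdeuk

Rule 1 (intervocalic voicing): /p/ is a voiceless obstruent between vowels /i/ and /o/, so it voices to [b]. /t/ is a voiceless obstruent between vowels /u/ and /i/, so it voices to [d]. /mkipoutimtomteug/ → mkiboudimtomteug.
Rule 2 (post-nasal voicing): /k/ is a voiceless stop immediately after the nasal /m/, so it voices to [g]. /t/ is a voiceless stop immediately after the nasal /m/, so it voices to [d]. /t/ is a voiceless stop immediately after the nasal /m/, so it voices to [d]. /mkiboudimtomteug/ → mgiboudimdomdeug.
Rule 3 (high vowel syncope): no segment meets the environment; /mgiboudimdomdeug/ is unchanged.
Rule 4 (final devoicing): /g/ is a voiced stop in word-final position, so it devoices to [k]. /mgiboudimdomdeug/ → mgiboudimdomdeuk.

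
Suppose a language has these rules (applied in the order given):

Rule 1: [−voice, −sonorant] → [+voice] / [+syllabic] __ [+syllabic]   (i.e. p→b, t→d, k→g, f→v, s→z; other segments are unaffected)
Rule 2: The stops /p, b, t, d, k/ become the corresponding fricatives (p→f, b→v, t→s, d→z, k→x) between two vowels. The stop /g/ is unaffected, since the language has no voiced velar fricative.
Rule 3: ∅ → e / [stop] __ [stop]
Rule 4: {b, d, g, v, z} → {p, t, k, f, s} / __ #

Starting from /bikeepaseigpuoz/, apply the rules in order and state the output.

Rule 1 (intervocalic voicing): /k/ is a voiceless obstruent between vowels /i/ and /e/, so it voices to [g]. /p/ is a voiceless obstruent between vowels /e/ and /a/, so it voices to [b]. /s/ is a voiceless obstruent between vowels /a/ and /e/, so it voices to [z]. /bikeepaseigpuoz/ → bigeebazeigpuoz.
Rule 2 (intervocalic spirantization): /b/ is a stop between vowels /e/ and /a/, so it spirantizes to the fricative [v]. /bigeebazeigpuoz/ → bigeevazeigpuoz.
Rule 3 (stop-cluster e-epenthesis): /g/ and /p/ form a stop–stop cluster, so [e] is inserted between them. /bigeevazeigpuoz/ → bigeevazeigepuoz.
Rule 4 (final devoicing): /z/ is a voiced obstruent in word-final position, so it devoices to [s]. /bigeevazeigepuoz/ → bigeevazeigepuos.

bigeevazeigepuos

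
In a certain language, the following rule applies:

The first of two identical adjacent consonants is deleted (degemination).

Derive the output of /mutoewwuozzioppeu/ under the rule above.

mutoewuoziopeu

/ww/ is a geminate; the first /w/ deletes.
/zz/ is a geminate; the first /z/ deletes.
/pp/ is a geminate; the first /p/ deletes.
The other instances of /m/, /t/, /w/, /z/, /p/ do not occur in the required environment and remain unchanged.
Surface form: [mutoewuoziopeu].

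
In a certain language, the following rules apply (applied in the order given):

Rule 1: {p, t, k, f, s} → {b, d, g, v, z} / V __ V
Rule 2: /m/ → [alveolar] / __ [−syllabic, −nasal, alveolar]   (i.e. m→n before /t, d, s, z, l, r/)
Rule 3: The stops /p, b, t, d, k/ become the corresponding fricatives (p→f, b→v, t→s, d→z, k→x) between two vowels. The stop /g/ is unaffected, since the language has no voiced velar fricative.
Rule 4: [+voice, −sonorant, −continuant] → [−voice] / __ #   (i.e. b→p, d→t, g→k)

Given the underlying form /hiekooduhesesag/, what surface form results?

hiegoozuhezezak

Rule 1 (intervocalic voicing): /k/ is a voiceless obstruent between vowels /e/ and /o/, so it voices to [g]. /s/ is a voiceless obstruent between vowels /e/ and /e/, so it voices to [z]. /s/ is a voiceless obstruent between vowels /e/ and /a/, so it voices to [z]. /hiekooduhesesag/ → hiegooduhezezag.
Rule 2 (nasal place assimilation): no segment meets the environment; /hiegooduhezezag/ is unchanged.
Rule 3 (intervocalic spirantization): /d/ is a stop between vowels /o/ and /u/, so it spirantizes to the fricative [z]. /hiegooduhezezag/ → hiegoozuhezezag.
Rule 4 (final devoicing): /g/ is a voiced stop in word-final position, so it devoices to [k]. /hiegoozuhezezag/ → hiegoozuhezezak.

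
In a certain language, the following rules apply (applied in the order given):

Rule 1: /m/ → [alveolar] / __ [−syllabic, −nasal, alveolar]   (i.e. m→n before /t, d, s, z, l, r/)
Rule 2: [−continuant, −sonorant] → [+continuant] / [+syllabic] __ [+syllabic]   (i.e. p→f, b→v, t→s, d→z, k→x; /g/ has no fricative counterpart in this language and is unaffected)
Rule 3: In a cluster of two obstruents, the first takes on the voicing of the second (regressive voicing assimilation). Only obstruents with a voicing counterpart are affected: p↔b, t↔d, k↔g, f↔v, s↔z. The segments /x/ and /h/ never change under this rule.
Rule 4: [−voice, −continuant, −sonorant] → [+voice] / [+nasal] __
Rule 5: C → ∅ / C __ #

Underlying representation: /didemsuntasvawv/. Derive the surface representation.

dizensundazvaw

Rule 1 (nasal place assimilation): /m/ precedes the alveolar consonant /s/, so it assimilates in place to [n]. /didemsuntasvawv/ → didensuntasvawv.
Rule 2 (intervocalic spirantization): /d/ is a stop between vowels /i/ and /e/, so it spirantizes to the fricative [z]. /didensuntasvawv/ → dizensuntasvawv.
Rule 3 (regressive voicing assimilation): /s/ precedes the voiced obstruent /v/, so it voices to [z] by assimilation. /dizensuntasvawv/ → dizensuntazvawv.
Rule 4 (post-nasal voicing): /t/ is a voiceless stop immediately after the nasal /n/, so it voices to [d]. /dizensuntazvawv/ → dizensundazvawv.
Rule 5 (final cluster simplification): /v/ is the second consonant of a word-final cluster /wv/, so it deletes. /dizensundazvawv/ → dizensundazvaw.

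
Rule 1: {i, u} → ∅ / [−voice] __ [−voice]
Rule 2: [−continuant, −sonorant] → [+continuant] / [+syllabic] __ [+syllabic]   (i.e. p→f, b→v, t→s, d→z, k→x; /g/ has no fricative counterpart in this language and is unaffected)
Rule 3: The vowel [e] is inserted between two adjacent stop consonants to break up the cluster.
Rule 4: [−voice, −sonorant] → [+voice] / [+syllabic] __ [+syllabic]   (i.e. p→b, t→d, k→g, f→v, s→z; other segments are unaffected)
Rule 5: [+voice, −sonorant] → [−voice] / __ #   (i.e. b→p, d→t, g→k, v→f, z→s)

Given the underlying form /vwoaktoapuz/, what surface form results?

vwoagedoavus

Rule 1 (high vowel syncope): no segment meets the environment; /vwoaktoapuz/ is unchanged.
Rule 2 (intervocalic spirantization): /p/ is a stop between vowels /a/ and /u/, so it spirantizes to the fricative [f]. /vwoaktoapuz/ → vwoaktoafuz.
Rule 3 (stop-cluster e-epenthesis): /k/ and /t/ form a stop–stop cluster, so [e] is inserted between them. /vwoaktoafuz/ → vwoaketoafuz.
Rule 4 (intervocalic voicing): /k/ is a voiceless obstruent between vowels /a/ and /e/, so it voices to [g]. /t/ is a voiceless obstruent between vowels /e/ and /o/, so it voices to [d]. /f/ is a voiceless obstruent between vowels /a/ and /u/, so it voices to [v]. /vwoaketoafuz/ → vwoagedoavuz.
Rule 5 (final devoicing): /z/ is a voiced obstruent in word-final position, so it devoices to [s]. /vwoagedoavuz/ → vwoagedoavus.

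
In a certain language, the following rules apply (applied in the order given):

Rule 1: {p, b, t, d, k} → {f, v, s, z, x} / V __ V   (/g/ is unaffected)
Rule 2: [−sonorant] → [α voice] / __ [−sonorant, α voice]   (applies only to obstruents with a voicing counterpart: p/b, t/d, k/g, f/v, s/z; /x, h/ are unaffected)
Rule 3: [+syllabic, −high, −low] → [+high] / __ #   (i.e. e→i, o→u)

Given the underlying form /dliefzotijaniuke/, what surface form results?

Rule 1 (intervocalic spirantization): /t/ is a stop between vowels /o/ and /i/, so it spirantizes to the fricative [s]. /k/ is a stop between vowels /u/ and /e/, so it spirantizes to the fricative [x]. /dliefzotijaniuke/ → dliefzosijaniuxe.
Rule 2 (regressive voicing assimilation): /f/ precedes the voiced obstruent /z/, so it voices to [v] by assimilation. /dliefzosijaniuxe/ → dlievzosijaniuxe.
Rule 3 (final vowel raising): /e/ is a mid vowel in word-final position, so it raises to [i]. /dlievzosijaniuxe/ → dlievzosijaniuxi.

dlievzosijaniuxi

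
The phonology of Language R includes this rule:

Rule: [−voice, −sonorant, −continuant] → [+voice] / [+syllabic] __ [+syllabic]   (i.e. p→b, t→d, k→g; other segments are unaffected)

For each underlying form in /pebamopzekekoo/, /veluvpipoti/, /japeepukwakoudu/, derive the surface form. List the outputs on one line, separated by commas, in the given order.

pebamopzegegoo, veluvpibodi, jabeebukwagoudu

/pebamopzekekoo/: /k/ is a voiceless stop between vowels /e/ and /e/, so it voices to [g]. /k/ is a voiceless stop between vowels /e/ and /o/, so it voices to [g]. → [pebamopzegegoo].
/veluvpipoti/: /p/ is a voiceless stop between vowels /i/ and /o/, so it voices to [b]. /t/ is a voiceless stop between vowels /o/ and /i/, so it voices to [d]. → [veluvpibodi].
/japeepukwakoudu/: /p/ is a voiceless stop between vowels /a/ and /e/, so it voices to [b]. /p/ is a voiceless stop between vowels /e/ and /u/, so it voices to [b]. /k/ is a voiceless stop between vowels /a/ and /o/, so it voices to [g]. → [jabeebukwagoudu].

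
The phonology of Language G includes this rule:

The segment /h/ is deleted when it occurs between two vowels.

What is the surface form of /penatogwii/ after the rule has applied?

No segment of /penatogwii/ meets the structural description of the rule, so the form surfaces unchanged.

penatogwii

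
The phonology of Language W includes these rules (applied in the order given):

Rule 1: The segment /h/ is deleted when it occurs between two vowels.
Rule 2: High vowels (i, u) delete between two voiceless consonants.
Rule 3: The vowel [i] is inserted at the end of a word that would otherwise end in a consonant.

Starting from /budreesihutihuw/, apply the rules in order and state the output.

budreesiutiuwi

Rule 1 (intervocalic h-deletion): /h/ occurs between vowels /i/ and /u/, so it deletes. /h/ occurs between vowels /i/ and /u/, so it deletes. /budreesihutihuw/ → budreesiutiuw.
Rule 2 (high vowel syncope): no segment meets the environment; /budreesiutiuw/ is unchanged.
Rule 3 (final i-epenthesis): the form ends in the consonant /w/, so [i] is inserted word-finally. /budreesiutiuw/ → budreesiutiuwi.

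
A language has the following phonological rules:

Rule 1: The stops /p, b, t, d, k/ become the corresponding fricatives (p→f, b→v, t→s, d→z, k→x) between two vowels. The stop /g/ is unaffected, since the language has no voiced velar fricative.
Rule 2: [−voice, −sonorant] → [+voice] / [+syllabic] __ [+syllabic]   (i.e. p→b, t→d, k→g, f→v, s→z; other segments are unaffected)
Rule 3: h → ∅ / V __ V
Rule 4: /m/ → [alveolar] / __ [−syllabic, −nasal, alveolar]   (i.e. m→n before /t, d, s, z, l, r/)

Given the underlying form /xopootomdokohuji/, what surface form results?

xovoozondoxouji

Rule 1 (intervocalic spirantization): /p/ is a stop between vowels /o/ and /o/, so it spirantizes to the fricative [f]. /t/ is a stop between vowels /o/ and /o/, so it spirantizes to the fricative [s]. /k/ is a stop between vowels /o/ and /o/, so it spirantizes to the fricative [x]. /xopootomdokohuji/ → xofoosomdoxohuji.
Rule 2 (intervocalic voicing): /f/ is a voiceless obstruent between vowels /o/ and /o/, so it voices to [v]. /s/ is a voiceless obstruent between vowels /o/ and /o/, so it voices to [z]. /xofoosomdoxohuji/ → xovoozomdoxohuji.
Rule 3 (intervocalic h-deletion): /h/ occurs between vowels /o/ and /u/, so it deletes. /xovoozomdoxohuji/ → xovoozomdoxouji.
Rule 4 (nasal place assimilation): /m/ precedes the alveolar consonant /d/, so it assimilates in place to [n]. /xovoozomdoxouji/ → xovoozondoxouji.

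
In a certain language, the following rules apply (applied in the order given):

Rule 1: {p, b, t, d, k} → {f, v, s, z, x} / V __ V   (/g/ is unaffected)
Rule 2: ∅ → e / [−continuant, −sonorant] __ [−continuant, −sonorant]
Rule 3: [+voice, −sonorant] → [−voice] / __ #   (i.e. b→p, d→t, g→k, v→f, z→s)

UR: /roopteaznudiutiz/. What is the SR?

roopeteaznuziusis

Rule 1 (intervocalic spirantization): /d/ is a stop between vowels /u/ and /i/, so it spirantizes to the fricative [z]. /t/ is a stop between vowels /u/ and /i/, so it spirantizes to the fricative [s]. /roopteaznudiutiz/ → roopteaznuziusiz.
Rule 2 (stop-cluster e-epenthesis): /p/ and /t/ form a stop–stop cluster, so [e] is inserted between them. /roopteaznuziusiz/ → roopeteaznuziusiz.
Rule 3 (final devoicing): /z/ is a voiced obstruent in word-final position, so it devoices to [s]. /roopeteaznuziusiz/ → roopeteaznuziusis.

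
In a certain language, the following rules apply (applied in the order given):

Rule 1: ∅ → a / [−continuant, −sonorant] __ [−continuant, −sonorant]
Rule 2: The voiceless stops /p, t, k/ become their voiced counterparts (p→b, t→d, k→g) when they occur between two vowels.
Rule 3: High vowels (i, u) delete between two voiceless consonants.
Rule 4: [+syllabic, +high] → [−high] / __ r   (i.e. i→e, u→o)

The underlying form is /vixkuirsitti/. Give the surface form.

vixkuersidadi

Rule 1 (stop-cluster a-epenthesis): /t/ and /t/ form a stop–stop cluster, so [a] is inserted between them. /vixkuirsitti/ → vixkuirsitati.
Rule 2 (intervocalic voicing): /t/ is a voiceless stop between vowels /i/ and /a/, so it voices to [d]. /t/ is a voiceless stop between vowels /a/ and /i/, so it voices to [d]. /vixkuirsitati/ → vixkuirsidadi.
Rule 3 (high vowel syncope): no segment meets the environment; /vixkuirsidadi/ is unchanged.
Rule 4 (pre-rhotic lowering): /i/ is a high vowel immediately before /r/, so it lowers to [e]. /vixkuirsidadi/ → vixkuersidadi.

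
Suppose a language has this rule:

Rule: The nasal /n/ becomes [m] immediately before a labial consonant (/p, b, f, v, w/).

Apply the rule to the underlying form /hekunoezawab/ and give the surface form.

hekunoezawab

No segment of /hekunoezawab/ meets the structural description of the rule, so the form surfaces unchanged.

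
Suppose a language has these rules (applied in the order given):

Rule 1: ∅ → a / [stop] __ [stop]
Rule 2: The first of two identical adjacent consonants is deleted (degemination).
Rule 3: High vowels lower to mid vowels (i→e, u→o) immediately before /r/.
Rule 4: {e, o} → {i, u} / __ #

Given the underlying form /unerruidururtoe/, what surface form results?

uneruidorortoi

Rule 1 (stop-cluster a-epenthesis): no segment meets the environment; /unerruidururtoe/ is unchanged.
Rule 2 (degemination): /rr/ is a geminate; the first /r/ deletes. /unerruidururtoe/ → uneruidururtoe.
Rule 3 (pre-rhotic lowering): /u/ is a high vowel immediately before /r/, so it lowers to [o]. /u/ is a high vowel immediately before /r/, so it lowers to [o]. /uneruidururtoe/ → uneruidorortoe.
Rule 4 (final vowel raising): /e/ is a mid vowel in word-final position, so it raises to [i]. /uneruidorortoe/ → uneruidorortoi.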